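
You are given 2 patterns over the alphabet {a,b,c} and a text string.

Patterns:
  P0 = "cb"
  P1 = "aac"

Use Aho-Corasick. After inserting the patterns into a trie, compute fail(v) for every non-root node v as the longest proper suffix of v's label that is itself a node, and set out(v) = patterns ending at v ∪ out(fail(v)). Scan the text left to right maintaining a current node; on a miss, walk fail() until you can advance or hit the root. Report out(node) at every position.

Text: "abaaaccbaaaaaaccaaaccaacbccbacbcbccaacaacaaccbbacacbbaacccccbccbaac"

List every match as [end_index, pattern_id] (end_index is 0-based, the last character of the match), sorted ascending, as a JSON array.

Build:
Trie nodes:
  n0 'ε': a→3 c→1
  n1 'c': b→2
  n2 'cb': ·  ←P0
  n3 'a': a→4
  n4 'aa': c→5
  n5 'aac': ·  ←P1

Failure links (BFS by depth):
  n1('c'): parent n0 fail=0; on 'c' 0 → fail=0;  out ∅∪∅=∅
  n3('a'): parent n0 fail=0; on 'a' 0 → fail=0;  out ∅∪∅=∅
  n2('cb'): parent n1 fail=0; on 'b' 0 → fail=0;  out {0}∪∅={0}
  n4('aa'): parent n3 fail=0; on 'a' 0 → fail=3;  out ∅∪∅=∅
  n5('aac'): parent n4 fail=3; on 'c' 3→0 → fail=1;  out {1}∪∅={1}

Text stream:
i=0 'a': node 0→3
i=1 'b': node 3→0 (via fail)
i=2 'a': node 0→3
i=3 'a': node 3→4
i=4 'a': node 4→4 (via fail)
i=5 'c': node 4→5  ** P1@[3:5]
i=6 'c': node 5→1 (via fail)
i=7 'b': node 1→2  ** P0@[6:7]
i=8 'a': node 2→3 (via fail)
i=9 'a': node 3→4
i=10 'a': node 4→4 (via fail)
i=11 'a': node 4→4 (via fail)
i=12 'a': node 4→4 (via fail)
i=13 'a': node 4→4 (via fail)
i=14 'c': node 4→5  ** P1@[12:14]
i=15 'c': node 5→1 (via fail)
i=16 'a': node 1→3 (via fail)
i=17 'a': node 3→4
i=18 'a': node 4→4 (via fail)
i=19 'c': node 4→5  ** P1@[17:19]
i=20 'c': node 5→1 (via fail)
i=21 'a': node 1→3 (via fail)
i=22 'a': node 3→4
i=23 'c': node 4→5  ** P1@[21:23]
i=24 'b': node 5→2 (via fail)  ** P0@[23:24]
i=25 'c': node 2→1 (via fail)
i=26 'c': node 1→1 (via fail)
i=27 'b': node 1→2  ** P0@[26:27]
i=28 'a': node 2→3 (via fail)
i=29 'c': node 3→1 (via fail)
i=30 'b': node 1→2  ** P0@[29:30]
i=31 'c': node 2→1 (via fail)
i=32 'b': node 1→2  ** P0@[31:32]
i=33 'c': node 2→1 (via fail)
i=34 'c': node 1→1 (via fail)
i=35 'a': node 1→3 (via fail)
i=36 'a': node 3→4
i=37 'c': node 4→5  ** P1@[35:37]
i=38 'a': node 5→3 (via fail)
i=39 'a': node 3→4
i=40 'c': node 4→5  ** P1@[38:40]
i=41 'a': node 5→3 (via fail)
i=42 'a': node 3→4
i=43 'c': node 4→5  ** P1@[41:43]
i=44 'c': node 5→1 (via fail)
i=45 'b': node 1→2  ** P0@[44:45]
i=46 'b': node 2→0 (via fail)
i=47 'a': node 0→3
i=48 'c': node 3→1 (via fail)
i=49 'a': node 1→3 (via fail)
i=50 'c': node 3→1 (via fail)
i=51 'b': node 1→2  ** P0@[50:51]
i=52 'b': node 2→0 (via fail)
i=53 'a': node 0→3
i=54 'a': node 3→4
i=55 'c': node 4→5  ** P1@[53:55]
i=56 'c': node 5→1 (via fail)
i=57 'c': node 1→1 (via fail)
i=58 'c': node 1→1 (via fail)
i=59 'c': node 1→1 (via fail)
i=60 'b': node 1→2  ** P0@[59:60]
i=61 'c': node 2→1 (via fail)
i=62 'c': node 1→1 (via fail)
i=63 'b': node 1→2  ** P0@[62:63]
i=64 'a': node 2→3 (via fail)
i=65 'a': node 3→4
i=66 'c': node 4→5  ** P1@[64:66]

Result: [[5,1],[7,0],[14,1],[19,1],[23,1],[24,0],[27,0],[30,0],[32,0],[37,1],[40,1],[43,1],[45,0],[51,0],[55,1],[60,0],[63,0],[66,1]]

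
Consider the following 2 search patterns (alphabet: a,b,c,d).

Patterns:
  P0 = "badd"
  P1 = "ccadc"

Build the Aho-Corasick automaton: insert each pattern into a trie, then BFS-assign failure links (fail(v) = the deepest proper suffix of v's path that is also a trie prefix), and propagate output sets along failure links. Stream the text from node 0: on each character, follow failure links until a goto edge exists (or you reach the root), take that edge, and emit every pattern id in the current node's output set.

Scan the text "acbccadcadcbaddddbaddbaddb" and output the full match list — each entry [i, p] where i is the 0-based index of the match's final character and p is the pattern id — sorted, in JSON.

Construct AC machine:
Trie nodes:
  n0 'ε': b→1 c→5
  n1 'b': a→2
  n2 'ba': d→3
  n3 'bad': d→4
  n4 'badd': ·  ←P0
  n5 'c': c→6
  n6 'cc': a→7
  n7 'cca': d→8
  n8 'ccad': c→9
  n9 'ccadc': ·  ←P1

BFS fail/out derivation:
  fail(1) 'b': from fail(0)=0 chase 'b': 0 ⇒ 0;  out=∅∪out(0)=∅
  fail(5) 'c': from fail(0)=0 chase 'c': 0 ⇒ 0;  out=∅∪out(0)=∅
  fail(2) 'ba': from fail(1)=0 chase 'a': 0 ⇒ 0;  out=∅∪out(0)=∅
  fail(6) 'cc': from fail(5)=0 chase 'c': 0 ⇒ 5;  out=∅∪out(5)=∅
  fail(3) 'bad': from fail(2)=0 chase 'd': 0 ⇒ 0;  out=∅∪out(0)=∅
  fail(7) 'cca': from fail(6)=5 chase 'a': 5→0 ⇒ 0;  out=∅∪out(0)=∅
  fail(4) 'badd': from fail(3)=0 chase 'd': 0 ⇒ 0;  out={0}∪out(0)={0}
  fail(8) 'ccad': from fail(7)=0 chase 'd': 0 ⇒ 0;  out=∅∪out(0)=∅
  fail(9) 'ccadc': from fail(8)=0 chase 'c': 0 ⇒ 5;  out={1}∪out(5)={1}

Run:
[0] read 'a'  n0⇒n0
[1] read 'c'  n0⇒n5
[2] read 'b'  n5⇒n1 (via fail)
[3] read 'c'  n1⇒n5 (via fail)
[4] read 'c'  n5⇒n6
[5] read 'a'  n6⇒n7
[6] read 'd'  n7⇒n8
[7] read 'c'  n8⇒n9  emit P1@[3:7]
[8] read 'a'  n9⇒n0 (via fail)
[9] read 'd'  n0⇒n0
[10] read 'c'  n0⇒n5
[11] read 'b'  n5⇒n1 (via fail)
[12] read 'a'  n1⇒n2
[13] read 'd'  n2⇒n3
[14] read 'd'  n3⇒n4  emit P0@[11:14]
[15] read 'd'  n4⇒n0 (via fail)
[16] read 'd'  n0⇒n0
[17] read 'b'  n0⇒n1
[18] read 'a'  n1⇒n2
[19] read 'd'  n2⇒n3
[20] read 'd'  n3⇒n4  emit P0@[17:20]
[21] read 'b'  n4⇒n1 (via fail)
[22] read 'a'  n1⇒n2
[23] read 'd'  n2⇒n3
[24] read 'd'  n3⇒n4  emit P0@[21:24]
[25] read 'b'  n4⇒n1 (via fail)

Result: [[7,1],[14,0],[20,0],[24,0]]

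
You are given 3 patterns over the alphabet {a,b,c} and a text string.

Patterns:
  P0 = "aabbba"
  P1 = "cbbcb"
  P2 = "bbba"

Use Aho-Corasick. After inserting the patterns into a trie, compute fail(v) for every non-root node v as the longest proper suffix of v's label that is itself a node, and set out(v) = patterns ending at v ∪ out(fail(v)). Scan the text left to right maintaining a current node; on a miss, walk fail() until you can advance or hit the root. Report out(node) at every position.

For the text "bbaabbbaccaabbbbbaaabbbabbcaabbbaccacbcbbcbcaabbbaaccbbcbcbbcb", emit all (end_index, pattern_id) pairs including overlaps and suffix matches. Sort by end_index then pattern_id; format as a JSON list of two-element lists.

Build:
Trie (insert patterns):
  n0 'ε': a→1 b→12 c→7
  n1 'a': a→2
  n2 'aa': b→3
  n3 'aab': b→4
  n4 'aabb': b→5
  n5 'aabbb': a→6
  n6 'aabbba': ·  ←P0
  n7 'c': b→8
  n8 'cb': b→9
  n9 'cbb': c→10
  n10 'cbbc': b→11
  n11 'cbbcb': ·  ←P1
  n12 'b': b→13
  n13 'bb': b→14
  n14 'bbb': a→15
  n15 'bbba': ·  ←P2

Failure links (BFS by depth):
  fail(1) 'a': from fail(0)=0 chase 'a': 0 ⇒ 0;  out=∅∪out(0)=∅
  fail(7) 'c': from fail(0)=0 chase 'c': 0 ⇒ 0;  out=∅∪out(0)=∅
  fail(12) 'b': from fail(0)=0 chase 'b': 0 ⇒ 0;  out=∅∪out(0)=∅
  fail(2) 'aa': from fail(1)=0 chase 'a': 0 ⇒ 1;  out=∅∪out(1)=∅
  fail(8) 'cb': from fail(7)=0 chase 'b': 0 ⇒ 12;  out=∅∪out(12)=∅
  fail(13) 'bb': from fail(12)=0 chase 'b': 0 ⇒ 12;  out=∅∪out(12)=∅
  fail(3) 'aab': from fail(2)=1 chase 'b': 1→0 ⇒ 12;  out=∅∪out(12)=∅
  fail(9) 'cbb': from fail(8)=12 chase 'b': 12 ⇒ 13;  out=∅∪out(13)=∅
  fail(14) 'bbb': from fail(13)=12 chase 'b': 12 ⇒ 13;  out=∅∪out(13)=∅
  fail(4) 'aabb': from fail(3)=12 chase 'b': 12 ⇒ 13;  out=∅∪out(13)=∅
  fail(10) 'cbbc': from fail(9)=13 chase 'c': 13→12→0 ⇒ 7;  out=∅∪out(7)=∅
  fail(15) 'bbba': from fail(14)=13 chase 'a': 13→12→0 ⇒ 1;  out={2}∪out(1)={2}
  fail(5) 'aabbb': from fail(4)=13 chase 'b': 13 ⇒ 14;  out=∅∪out(14)=∅
  fail(11) 'cbbcb': from fail(10)=7 chase 'b': 7 ⇒ 8;  out={1}∪out(8)={1}
  fail(6) 'aabbba': from fail(5)=14 chase 'a': 14 ⇒ 15;  out={0}∪out(15)={0,2}

Scan:
[0] read 'b'  n0⇒n12
[1] read 'b'  n12⇒n13
[2] read 'a'  n13⇒n1 (via fail)
[3] read 'a'  n1⇒n2
[4] read 'b'  n2⇒n3
[5] read 'b'  n3⇒n4
[6] read 'b'  n4⇒n5
[7] read 'a'  n5⇒n6  ** P0@[2:7],P2@[4:7]
[8] read 'c'  n6⇒n7 (via fail)
[9] read 'c'  n7⇒n7 (via fail)
[10] read 'a'  n7⇒n1 (via fail)
[11] read 'a'  n1⇒n2
[12] read 'b'  n2⇒n3
[13] read 'b'  n3⇒n4
[14] read 'b'  n4⇒n5
[15] read 'b'  n5⇒n14 (via fail)
[16] read 'b'  n14⇒n14 (via fail)
[17] read 'a'  n14⇒n15  ** P2@[14:17]
[18] read 'a'  n15⇒n2 (via fail)
[19] read 'a'  n2⇒n2 (via fail)
[20] read 'b'  n2⇒n3
[21] read 'b'  n3⇒n4
[22] read 'b'  n4⇒n5
[23] read 'a'  n5⇒n6  ** P0@[18:23],P2@[20:23]
[24] read 'b'  n6⇒n12 (via fail)
[25] read 'b'  n12⇒n13
[26] read 'c'  n13⇒n7 (via fail)
[27] read 'a'  n7⇒n1 (via fail)
[28] read 'a'  n1⇒n2
[29] read 'b'  n2⇒n3
[30] read 'b'  n3⇒n4
[31] read 'b'  n4⇒n5
[32] read 'a'  n5⇒n6  ** P0@[27:32],P2@[29:32]
[33] read 'c'  n6⇒n7 (via fail)
[34] read 'c'  n7⇒n7 (via fail)
[35] read 'a'  n7⇒n1 (via fail)
[36] read 'c'  n1⇒n7 (via fail)
[37] read 'b'  n7⇒n8
[38] read 'c'  n8⇒n7 (via fail)
[39] read 'b'  n7⇒n8
[40] read 'b'  n8⇒n9
[41] read 'c'  n9⇒n10
[42] read 'b'  n10⇒n11  ** P1@[38:42]
[43] read 'c'  n11⇒n7 (via fail)
[44] read 'a'  n7⇒n1 (via fail)
[45] read 'a'  n1⇒n2
[46] read 'b'  n2⇒n3
[47] read 'b'  n3⇒n4
[48] read 'b'  n4⇒n5
[49] read 'a'  n5⇒n6  ** P0@[44:49],P2@[46:49]
[50] read 'a'  n6⇒n2 (via fail)
[51] read 'c'  n2⇒n7 (via fail)
[52] read 'c'  n7⇒n7 (via fail)
[53] read 'b'  n7⇒n8
[54] read 'b'  n8⇒n9
[55] read 'c'  n9⇒n10
[56] read 'b'  n10⇒n11  ** P1@[52:56]
[57] read 'c'  n11⇒n7 (via fail)
[58] read 'b'  n7⇒n8
[59] read 'b'  n8⇒n9
[60] read 'c'  n9⇒n10
[61] read 'b'  n10⇒n11  ** P1@[57:61]

Matches: [[7,0],[7,2],[17,2],[23,0],[23,2],[32,0],[32,2],[42,1],[49,0],[49,2],[56,1],[61,1]]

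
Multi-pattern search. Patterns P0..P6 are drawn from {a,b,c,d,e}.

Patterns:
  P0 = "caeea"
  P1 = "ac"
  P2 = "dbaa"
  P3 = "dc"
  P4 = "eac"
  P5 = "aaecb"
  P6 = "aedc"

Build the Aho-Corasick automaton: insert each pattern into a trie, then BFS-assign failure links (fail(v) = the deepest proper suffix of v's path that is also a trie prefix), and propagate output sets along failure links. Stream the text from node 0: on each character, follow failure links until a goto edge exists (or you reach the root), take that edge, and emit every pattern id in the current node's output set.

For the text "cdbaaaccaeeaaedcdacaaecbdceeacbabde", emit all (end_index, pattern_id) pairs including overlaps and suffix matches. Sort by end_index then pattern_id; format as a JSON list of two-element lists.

Build:
Trie nodes:
  n0 'ε': a→6 c→1 d→8 e→13
  n1 'c': a→2
  n2 'ca': e→3
  n3 'cae': e→4
  n4 'caee': a→5
  n5 'caeea': ·  ←P0
  n6 'a': a→16 c→7 e→20
  n7 'ac': ·  ←P1
  n8 'd': b→9 c→12
  n9 'db': a→10
  n10 'dba': a→11
  n11 'dbaa': ·  ←P2
  n12 'dc': ·  ←P3
  n13 'e': a→14
  n14 'ea': c→15
  n15 'eac': ·  ←P4
  n16 'aa': e→17
  n17 'aae': c→18
  n18 'aaec': b→19
  n19 'aaecb': ·  ←P5
  n20 'ae': d→21
  n21 'aed': c→22
  n22 'aedc': ·  ←P6

Failure links (BFS by depth):
  fail(1) 'c': from fail(0)=0 chase 'c': 0 ⇒ 0;  out=∅∪out(0)=∅
  fail(6) 'a': from fail(0)=0 chase 'a': 0 ⇒ 0;  out=∅∪out(0)=∅
  fail(8) 'd': from fail(0)=0 chase 'd': 0 ⇒ 0;  out=∅∪out(0)=∅
  fail(13) 'e': from fail(0)=0 chase 'e': 0 ⇒ 0;  out=∅∪out(0)=∅
  fail(2) 'ca': from fail(1)=0 chase 'a': 0 ⇒ 6;  out=∅∪out(6)=∅
  fail(7) 'ac': from fail(6)=0 chase 'c': 0 ⇒ 1;  out={1}∪out(1)={1}
  fail(9) 'db': from fail(8)=0 chase 'b': 0 ⇒ 0;  out=∅∪out(0)=∅
  fail(12) 'dc': from fail(8)=0 chase 'c': 0 ⇒ 1;  out={3}∪out(1)={3}
  fail(14) 'ea': from fail(13)=0 chase 'a': 0 ⇒ 6;  out=∅∪out(6)=∅
  fail(16) 'aa': from fail(6)=0 chase 'a': 0 ⇒ 6;  out=∅∪out(6)=∅
  fail(20) 'ae': from fail(6)=0 chase 'e': 0 ⇒ 13;  out=∅∪out(13)=∅
  fail(3) 'cae': from fail(2)=6 chase 'e': 6 ⇒ 20;  out=∅∪out(20)=∅
  fail(10) 'dba': from fail(9)=0 chase 'a': 0 ⇒ 6;  out=∅∪out(6)=∅
  fail(15) 'eac': from fail(14)=6 chase 'c': 6 ⇒ 7;  out={4}∪out(7)={1,4}
  fail(17) 'aae': from fail(16)=6 chase 'e': 6 ⇒ 20;  out=∅∪out(20)=∅
  fail(21) 'aed': from fail(20)=13 chase 'd': 13→0 ⇒ 8;  out=∅∪out(8)=∅
  fail(4) 'caee': from fail(3)=20 chase 'e': 20→13→0 ⇒ 13;  out=∅∪out(13)=∅
  fail(11) 'dbaa': from fail(10)=6 chase 'a': 6 ⇒ 16;  out={2}∪out(16)={2}
  fail(18) 'aaec': from fail(17)=20 chase 'c': 20→13→0 ⇒ 1;  out=∅∪out(1)=∅
  fail(22) 'aedc': from fail(21)=8 chase 'c': 8 ⇒ 12;  out={6}∪out(12)={3,6}
  fail(5) 'caeea': from fail(4)=13 chase 'a': 13 ⇒ 14;  out={0}∪out(14)={0}
  fail(19) 'aaecb': from fail(18)=1 chase 'b': 1→0 ⇒ 0;  out={5}∪out(0)={5}

Text stream:
[0] read 'c'  n0⇒n1
[1] read 'd'  n1⇒n8 ·f
[2] read 'b'  n8⇒n9
[3] read 'a'  n9⇒n10
[4] read 'a'  n10⇒n11  → match P2@[1:4]
[5] read 'a'  n11⇒n16 ·f
[6] read 'c'  n16⇒n7 ·f  → match P1@[5:6]
[7] read 'c'  n7⇒n1 ·f
[8] read 'a'  n1⇒n2
[9] read 'e'  n2⇒n3
[10] read 'e'  n3⇒n4
[11] read 'a'  n4⇒n5  → match P0@[7:11]
[12] read 'a'  n5⇒n16 ·f
[13] read 'e'  n16⇒n17
[14] read 'd'  n17⇒n21 ·f
[15] read 'c'  n21⇒n22  → match P3@[14:15],P6@[12:15]
[16] read 'd'  n22⇒n8 ·f
[17] read 'a'  n8⇒n6 ·f
[18] read 'c'  n6⇒n7  → match P1@[17:18]
[19] read 'a'  n7⇒n2 ·f
[20] read 'a'  n2⇒n16 ·f
[21] read 'e'  n16⇒n17
[22] read 'c'  n17⇒n18
[23] read 'b'  n18⇒n19  → match P5@[19:23]
[24] read 'd'  n19⇒n8 ·f
[25] read 'c'  n8⇒n12  → match P3@[24:25]
[26] read 'e'  n12⇒n13 ·f
[27] read 'e'  n13⇒n13 ·f
[28] read 'a'  n13⇒n14
[29] read 'c'  n14⇒n15  → match P1@[28:29],P4@[27:29]
[30] read 'b'  n15⇒n0 ·f
[31] read 'a'  n0⇒n6
[32] read 'b'  n6⇒n0 ·f
[33] read 'd'  n0⇒n8
[34] read 'e'  n8⇒n13 ·f

All matches (sorted): [[4,2],[6,1],[11,0],[15,3],[15,6],[18,1],[23,5],[25,3],[29,1],[29,4]]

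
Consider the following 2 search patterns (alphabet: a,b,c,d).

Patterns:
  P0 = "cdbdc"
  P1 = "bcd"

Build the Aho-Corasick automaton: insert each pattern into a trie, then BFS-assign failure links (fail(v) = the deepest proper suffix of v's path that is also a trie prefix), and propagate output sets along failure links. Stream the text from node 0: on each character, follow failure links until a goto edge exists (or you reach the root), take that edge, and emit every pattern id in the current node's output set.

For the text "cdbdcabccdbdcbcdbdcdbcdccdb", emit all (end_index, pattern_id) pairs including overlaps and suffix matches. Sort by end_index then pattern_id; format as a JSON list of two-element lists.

Build:
Trie (insert patterns):
  n0 'ε': b→6 c→1
  n1 'c': d→2
  n2 'cd': b→3
  n3 'cdb': d→4
  n4 'cdbd': c→5
  n5 'cdbdc': ·  [P0 ends]
  n6 'b': c→7
  n7 'bc': d→8
  n8 'bcd': ·  [P1 ends]

Failure links (BFS by depth):
  n1('c'): parent n0 fail=0; on 'c' 0 → fail=0;  out ∅∪∅=∅
  n6('b'): parent n0 fail=0; on 'b' 0 → fail=0;  out ∅∪∅=∅
  n2('cd'): parent n1 fail=0; on 'd' 0 → fail=0;  out ∅∪∅=∅
  n7('bc'): parent n6 fail=0; on 'c' 0 → fail=1;  out ∅∪∅=∅
  n3('cdb'): parent n2 fail=0; on 'b' 0 → fail=6;  out ∅∪∅=∅
  n8('bcd'): parent n7 fail=1; on 'd' 1 → fail=2;  out {1}∪∅={1}
  n4('cdbd'): parent n3 fail=6; on 'd' 6→0 → fail=0;  out ∅∪∅=∅
  n5('cdbdc'): parent n4 fail=0; on 'c' 0 → fail=1;  out {0}∪∅={0}

Scan:
i=0 'c': node 0→1
i=1 'd': node 1→2
i=2 'b': node 2→3
i=3 'd': node 3→4
i=4 'c': node 4→5  → match P0@[0:4]
i=5 'a': node 5→0 ·f
i=6 'b': node 0→6
i=7 'c': node 6→7
i=8 'c': node 7→1 ·f
i=9 'd': node 1→2
i=10 'b': node 2→3
i=11 'd': node 3→4
i=12 'c': node 4→5  → match P0@[8:12]
i=13 'b': node 5→6 ·f
i=14 'c': node 6→7
i=15 'd': node 7→8  → match P1@[13:15]
i=16 'b': node 8→3 ·f
i=17 'd': node 3→4
i=18 'c': node 4→5  → match P0@[14:18]
i=19 'd': node 5→2 ·f
i=20 'b': node 2→3
i=21 'c': node 3→7 ·f
i=22 'd': node 7→8  → match P1@[20:22]
i=23 'c': node 8→1 ·f
i=24 'c': node 1→1 ·f
i=25 'd': node 1→2
i=26 'b': node 2→3

Matches: [[4,0],[12,0],[15,1],[18,0],[22,1]]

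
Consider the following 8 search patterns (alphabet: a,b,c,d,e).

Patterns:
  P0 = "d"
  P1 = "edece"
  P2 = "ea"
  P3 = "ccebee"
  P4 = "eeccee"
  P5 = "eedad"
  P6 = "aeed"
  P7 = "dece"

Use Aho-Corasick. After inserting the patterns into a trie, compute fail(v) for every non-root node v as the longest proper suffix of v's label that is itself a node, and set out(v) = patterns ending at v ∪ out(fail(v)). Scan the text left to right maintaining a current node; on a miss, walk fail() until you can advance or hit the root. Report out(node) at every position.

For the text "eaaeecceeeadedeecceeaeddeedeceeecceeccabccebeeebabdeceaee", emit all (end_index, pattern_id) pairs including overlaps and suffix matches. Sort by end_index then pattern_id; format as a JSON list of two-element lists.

Build:
Trie (insert patterns):
  n0 'ε': a→22 c→8 d→1 e→2
  n1 'd': e→26  [P0 ends]
  n2 'e': a→7 d→3 e→14
  n3 'ed': e→4
  n4 'ede': c→5
  n5 'edec': e→6
  n6 'edece': ·  [P1 ends]
  n7 'ea': ·  [P2 ends]
  n8 'c': c→9
  n9 'cc': e→10
  n10 'cce': b→11
  n11 'cceb': e→12
  n12 'ccebe': e→13
  n13 'ccebee': ·  [P3 ends]
  n14 'ee': c→15 d→19
  n15 'eec': c→16
  n16 'eecc': e→17
  n17 'eecce': e→18
  n18 'eeccee': ·  [P4 ends]
  n19 'eed': a→20
  n20 'eeda': d→21
  n21 'eedad': ·  [P5 ends]
  n22 'a': e→23
  n23 'ae': e→24
  n24 'aee': d→25
  n25 'aeed': ·  [P6 ends]
  n26 'de': c→27
  n27 'dec': e→28
  n28 'dece': ·  [P7 ends]

Failure links (BFS by depth):
  n1('d'): parent n0 fail=0; on 'd' 0 → fail=0;  out {0}∪∅={0}
  n2('e'): parent n0 fail=0; on 'e' 0 → fail=0;  out ∅∪∅=∅
  n8('c'): parent n0 fail=0; on 'c' 0 → fail=0;  out ∅∪∅=∅
  n22('a'): parent n0 fail=0; on 'a' 0 → fail=0;  out ∅∪∅=∅
  n3('ed'): parent n2 fail=0; on 'd' 0 → fail=1;  out ∅∪{0}={0}
  n7('ea'): parent n2 fail=0; on 'a' 0 → fail=22;  out {2}∪∅={2}
  n9('cc'): parent n8 fail=0; on 'c' 0 → fail=8;  out ∅∪∅=∅
  n14('ee'): parent n2 fail=0; on 'e' 0 → fail=2;  out ∅∪∅=∅
  n23('ae'): parent n22 fail=0; on 'e' 0 → fail=2;  out ∅∪∅=∅
  n26('de'): parent n1 fail=0; on 'e' 0 → fail=2;  out ∅∪∅=∅
  n4('ede'): parent n3 fail=1; on 'e' 1 → fail=26;  out ∅∪∅=∅
  n10('cce'): parent n9 fail=8; on 'e' 8→0 → fail=2;  out ∅∪∅=∅
  n15('eec'): parent n14 fail=2; on 'c' 2→0 → fail=8;  out ∅∪∅=∅
  n19('eed'): parent n14 fail=2; on 'd' 2 → fail=3;  out ∅∪{0}={0}
  n24('aee'): parent n23 fail=2; on 'e' 2 → fail=14;  out ∅∪∅=∅
  n27('dec'): parent n26 fail=2; on 'c' 2→0 → fail=8;  out ∅∪∅=∅
  n5('edec'): parent n4 fail=26; on 'c' 26 → fail=27;  out ∅∪∅=∅
  n11('cceb'): parent n10 fail=2; on 'b' 2→0 → fail=0;  out ∅∪∅=∅
  n16('eecc'): parent n15 fail=8; on 'c' 8 → fail=9;  out ∅∪∅=∅
  n20('eeda'): parent n19 fail=3; on 'a' 3→1→0 → fail=22;  out ∅∪∅=∅
  n25('aeed'): parent n24 fail=14; on 'd' 14 → fail=19;  out {6}∪{0}={0,6}
  n28('dece'): parent n27 fail=8; on 'e' 8→0 → fail=2;  out {7}∪∅={7}
  n6('edece'): parent n5 fail=27; on 'e' 27 → fail=28;  out {1}∪{7}={1,7}
  n12('ccebe'): parent n11 fail=0; on 'e' 0 → fail=2;  out ∅∪∅=∅
  n17('eecce'): parent n16 fail=9; on 'e' 9 → fail=10;  out ∅∪∅=∅
  n21('eedad'): parent n20 fail=22; on 'd' 22→0 → fail=1;  out {5}∪{0}={0,5}
  n13('ccebee'): parent n12 fail=2; on 'e' 2 → fail=14;  out {3}∪∅={3}
  n18('eeccee'): parent n17 fail=10; on 'e' 10→2 → fail=14;  out {4}∪∅={4}

Scan:
[0] read 'e'  n0⇒n2
[1] read 'a'  n2⇒n7  ** P2@[0:1]
[2] read 'a'  n7⇒n22 (fail-walked)
[3] read 'e'  n22⇒n23
[4] read 'e'  n23⇒n24
[5] read 'c'  n24⇒n15 (fail-walked)
[6] read 'c'  n15⇒n16
[7] read 'e'  n16⇒n17
[8] read 'e'  n17⇒n18  ** P4@[3:8]
[9] read 'e'  n18⇒n14 (fail-walked)
[10] read 'a'  n14⇒n7 (fail-walked)  ** P2@[9:10]
[11] read 'd'  n7⇒n1 (fail-walked)  ** P0@[11:11]
[12] read 'e'  n1⇒n26
[13] read 'd'  n26⇒n3 (fail-walked)  ** P0@[13:13]
[14] read 'e'  n3⇒n4
[15] read 'e'  n4⇒n14 (fail-walked)
[16] read 'c'  n14⇒n15
[17] read 'c'  n15⇒n16
[18] read 'e'  n16⇒n17
[19] read 'e'  n17⇒n18  ** P4@[14:19]
[20] read 'a'  n18⇒n7 (fail-walked)  ** P2@[19:20]
[21] read 'e'  n7⇒n23 (fail-walked)
[22] read 'd'  n23⇒n3 (fail-walked)  ** P0@[22:22]
[23] read 'd'  n3⇒n1 (fail-walked)  ** P0@[23:23]
[24] read 'e'  n1⇒n26
[25] read 'e'  n26⇒n14 (fail-walked)
[26] read 'd'  n14⇒n19  ** P0@[26:26]
[27] read 'e'  n19⇒n4 (fail-walked)
[28] read 'c'  n4⇒n5
[29] read 'e'  n5⇒n6  ** P1@[25:29],P7@[26:29]
[30] read 'e'  n6⇒n14 (fail-walked)
[31] read 'e'  n14⇒n14 (fail-walked)
[32] read 'c'  n14⇒n15
[33] read 'c'  n15⇒n16
[34] read 'e'  n16⇒n17
[35] read 'e'  n17⇒n18  ** P4@[30:35]
[36] read 'c'  n18⇒n15 (fail-walked)
[37] read 'c'  n15⇒n16
[38] read 'a'  n16⇒n22 (fail-walked)
[39] read 'b'  n22⇒n0 (fail-walked)
[40] read 'c'  n0⇒n8
[41] read 'c'  n8⇒n9
[42] read 'e'  n9⇒n10
[43] read 'b'  n10⇒n11
[44] read 'e'  n11⇒n12
[45] read 'e'  n12⇒n13  ** P3@[40:45]
[46] read 'e'  n13⇒n14 (fail-walked)
[47] read 'b'  n14⇒n0 (fail-walked)
[48] read 'a'  n0⇒n22
[49] read 'b'  n22⇒n0 (fail-walked)
[50] read 'd'  n0⇒n1  ** P0@[50:50]
[51] read 'e'  n1⇒n26
[52] read 'c'  n26⇒n27
[53] read 'e'  n27⇒n28  ** P7@[50:53]
[54] read 'a'  n28⇒n7 (fail-walked)  ** P2@[53:54]
[55] read 'e'  n7⇒n23 (fail-walked)
[56] read 'e'  n23⇒n24

Matches: [[1,2],[8,4],[10,2],[11,0],[13,0],[19,4],[20,2],[22,0],[23,0],[26,0],[29,1],[29,7],[35,4],[45,3],[50,0],[53,7],[54,2]]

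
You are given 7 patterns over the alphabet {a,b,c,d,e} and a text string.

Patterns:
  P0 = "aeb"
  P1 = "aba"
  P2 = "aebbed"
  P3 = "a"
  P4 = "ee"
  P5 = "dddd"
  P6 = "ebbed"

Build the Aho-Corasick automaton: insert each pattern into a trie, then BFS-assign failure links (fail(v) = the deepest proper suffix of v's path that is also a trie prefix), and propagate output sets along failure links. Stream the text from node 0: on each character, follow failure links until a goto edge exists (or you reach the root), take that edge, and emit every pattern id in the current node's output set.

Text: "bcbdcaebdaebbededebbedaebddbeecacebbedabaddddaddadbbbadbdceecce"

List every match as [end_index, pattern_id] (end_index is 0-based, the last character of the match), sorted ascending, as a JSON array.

Construct AC machine:
Trie (insert patterns):
  0='ε' goto a→1 d→11 e→9
  1='a' goto b→4 e→2  ←P3
  2='ae' goto b→3
  3='aeb' goto b→6  ←P0
  4='ab' goto a→5
  5='aba' goto ·  ←P1
  6='aebb' goto e→7
  7='aebbe' goto d→8
  8='aebbed' goto ·  ←P2
  9='e' goto b→15 e→10
  10='ee' goto ·  ←P4
  11='d' goto d→12
  12='dd' goto d→13
  13='ddd' goto d→14
  14='dddd' goto ·  ←P5
  15='eb' goto b→16
  16='ebb' goto e→17
  17='ebbe' goto d→18
  18='ebbed' goto ·  ←P6

Failure links (BFS by depth):
  fail(1) 'a': from fail(0)=0 chase 'a': 0 ⇒ 0;  out={3}∪out(0)={3}
  fail(9) 'e': from fail(0)=0 chase 'e': 0 ⇒ 0;  out=∅∪out(0)=∅
  fail(11) 'd': from fail(0)=0 chase 'd': 0 ⇒ 0;  out=∅∪out(0)=∅
  fail(2) 'ae': from fail(1)=0 chase 'e': 0 ⇒ 9;  out=∅∪out(9)=∅
  fail(4) 'ab': from fail(1)=0 chase 'b': 0 ⇒ 0;  out=∅∪out(0)=∅
  fail(10) 'ee': from fail(9)=0 chase 'e': 0 ⇒ 9;  out={4}∪out(9)={4}
  fail(12) 'dd': from fail(11)=0 chase 'd': 0 ⇒ 11;  out=∅∪out(11)=∅
  fail(15) 'eb': from fail(9)=0 chase 'b': 0 ⇒ 0;  out=∅∪out(0)=∅
  fail(3) 'aeb': from fail(2)=9 chase 'b': 9 ⇒ 15;  out={0}∪out(15)={0}
  fail(5) 'aba': from fail(4)=0 chase 'a': 0 ⇒ 1;  out={1}∪out(1)={1,3}
  fail(13) 'ddd': from fail(12)=11 chase 'd': 11 ⇒ 12;  out=∅∪out(12)=∅
  fail(16) 'ebb': from fail(15)=0 chase 'b': 0 ⇒ 0;  out=∅∪out(0)=∅
  fail(6) 'aebb': from fail(3)=15 chase 'b': 15 ⇒ 16;  out=∅∪out(16)=∅
  fail(14) 'dddd': from fail(13)=12 chase 'd': 12 ⇒ 13;  out={5}∪out(13)={5}
  fail(17) 'ebbe': from fail(16)=0 chase 'e': 0 ⇒ 9;  out=∅∪out(9)=∅
  fail(7) 'aebbe': from fail(6)=16 chase 'e': 16 ⇒ 17;  out=∅∪out(17)=∅
  fail(18) 'ebbed': from fail(17)=9 chase 'd': 9→0 ⇒ 11;  out={6}∪out(11)={6}
  fail(8) 'aebbed': from fail(7)=17 chase 'd': 17 ⇒ 18;  out={2}∪out(18)={2,6}

Scan:
[0] read 'b'  n0⇒n0
[1] read 'c'  n0⇒n0
[2] read 'b'  n0⇒n0
[3] read 'd'  n0⇒n11
[4] read 'c'  n11⇒n0 (fail-walked)
[5] read 'a'  n0⇒n1  emit P3@[5:5]
[6] read 'e'  n1⇒n2
[7] read 'b'  n2⇒n3  emit P0@[5:7]
[8] read 'd'  n3⇒n11 (fail-walked)
[9] read 'a'  n11⇒n1 (fail-walked)  emit P3@[9:9]
[10] read 'e'  n1⇒n2
[11] read 'b'  n2⇒n3  emit P0@[9:11]
[12] read 'b'  n3⇒n6
[13] read 'e'  n6⇒n7
[14] read 'd'  n7⇒n8  emit P2@[9:14],P6@[10:14]
[15] read 'e'  n8⇒n9 (fail-walked)
[16] read 'd'  n9⇒n11 (fail-walked)
[17] read 'e'  n11⇒n9 (fail-walked)
[18] read 'b'  n9⇒n15
[19] read 'b'  n15⇒n16
[20] read 'e'  n16⇒n17
[21] read 'd'  n17⇒n18  emit P6@[17:21]
[22] read 'a'  n18⇒n1 (fail-walked)  emit P3@[22:22]
[23] read 'e'  n1⇒n2
[24] read 'b'  n2⇒n3  emit P0@[22:24]
[25] read 'd'  n3⇒n11 (fail-walked)
[26] read 'd'  n11⇒n12
[27] read 'b'  n12⇒n0 (fail-walked)
[28] read 'e'  n0⇒n9
[29] read 'e'  n9⇒n10  emit P4@[28:29]
[30] read 'c'  n10⇒n0 (fail-walked)
[31] read 'a'  n0⇒n1  emit P3@[31:31]
[32] read 'c'  n1⇒n0 (fail-walked)
[33] read 'e'  n0⇒n9
[34] read 'b'  n9⇒n15
[35] read 'b'  n15⇒n16
[36] read 'e'  n16⇒n17
[37] read 'd'  n17⇒n18  emit P6@[33:37]
[38] read 'a'  n18⇒n1 (fail-walked)  emit P3@[38:38]
[39] read 'b'  n1⇒n4
[40] read 'a'  n4⇒n5  emit P1@[38:40],P3@[40:40]
[41] read 'd'  n5⇒n11 (fail-walked)
[42] read 'd'  n11⇒n12
[43] read 'd'  n12⇒n13
[44] read 'd'  n13⇒n14  emit P5@[41:44]
[45] read 'a'  n14⇒n1 (fail-walked)  emit P3@[45:45]
[46] read 'd'  n1⇒n11 (fail-walked)
[47] read 'd'  n11⇒n12
[48] read 'a'  n12⇒n1 (fail-walked)  emit P3@[48:48]
[49] read 'd'  n1⇒n11 (fail-walked)
[50] read 'b'  n11⇒n0 (fail-walked)
[51] read 'b'  n0⇒n0
[52] read 'b'  n0⇒n0
[53] read 'a'  n0⇒n1  emit P3@[53:53]
[54] read 'd'  n1⇒n11 (fail-walked)
[55] read 'b'  n11⇒n0 (fail-walked)
[56] read 'd'  n0⇒n11
[57] read 'c'  n11⇒n0 (fail-walked)
[58] read 'e'  n0⇒n9
[59] read 'e'  n9⇒n10  emit P4@[58:59]
[60] read 'c'  n10⇒n0 (fail-walked)
[61] read 'c'  n0⇒n0
[62] read 'e'  n0⇒n9

Matches: [[5,3],[7,0],[9,3],[11,0],[14,2],[14,6],[21,6],[22,3],[24,0],[29,4],[31,3],[37,6],[38,3],[40,1],[40,3],[44,5],[45,3],[48,3],[53,3],[59,4]]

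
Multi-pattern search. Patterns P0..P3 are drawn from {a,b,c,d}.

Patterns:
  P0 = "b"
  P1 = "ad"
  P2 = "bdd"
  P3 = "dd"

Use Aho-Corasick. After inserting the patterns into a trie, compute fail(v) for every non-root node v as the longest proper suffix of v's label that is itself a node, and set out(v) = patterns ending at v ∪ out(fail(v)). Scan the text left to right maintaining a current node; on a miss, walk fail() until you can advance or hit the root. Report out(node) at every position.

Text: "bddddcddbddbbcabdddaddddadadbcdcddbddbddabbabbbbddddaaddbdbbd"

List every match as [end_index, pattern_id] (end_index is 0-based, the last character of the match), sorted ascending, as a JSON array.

Construct AC machine:
Trie (insert patterns):
  0='ε' goto a→2 b→1 d→6
  1='b' goto d→4  ←P0
  2='a' goto d→3
  3='ad' goto ·  ←P1
  4='bd' goto d→5
  5='bdd' goto ·  ←P2
  6='d' goto d→7
  7='dd' goto ·  ←P3

BFS fail/out derivation:
  fail(1) 'b': from fail(0)=0 chase 'b': 0 ⇒ 0;  out={0}∪out(0)={0}
  fail(2) 'a': from fail(0)=0 chase 'a': 0 ⇒ 0;  out=∅∪out(0)=∅
  fail(6) 'd': from fail(0)=0 chase 'd': 0 ⇒ 0;  out=∅∪out(0)=∅
  fail(3) 'ad': from fail(2)=0 chase 'd': 0 ⇒ 6;  out={1}∪out(6)={1}
  fail(4) 'bd': from fail(1)=0 chase 'd': 0 ⇒ 6;  out=∅∪out(6)=∅
  fail(7) 'dd': from fail(6)=0 chase 'd': 0 ⇒ 6;  out={3}∪out(6)={3}
  fail(5) 'bdd': from fail(4)=6 chase 'd': 6 ⇒ 7;  out={2}∪out(7)={2,3}

Run:
pos 0 'b': at 1  emit P0@[0:0]
pos 1 'd': at 4
pos 2 'd': at 5  emit P2@[0:2],P3@[1:2]
pos 3 'd': at 7 (via fail)  emit P3@[2:3]
pos 4 'd': at 7 (via fail)  emit P3@[3:4]
pos 5 'c': at 0 (via fail)
pos 6 'd': at 6
pos 7 'd': at 7  emit P3@[6:7]
pos 8 'b': at 1 (via fail)  emit P0@[8:8]
pos 9 'd': at 4
pos 10 'd': at 5  emit P2@[8:10],P3@[9:10]
pos 11 'b': at 1 (via fail)  emit P0@[11:11]
pos 12 'b': at 1 (via fail)  emit P0@[12:12]
pos 13 'c': at 0 (via fail)
pos 14 'a': at 2
pos 15 'b': at 1 (via fail)  emit P0@[15:15]
pos 16 'd': at 4
pos 17 'd': at 5  emit P2@[15:17],P3@[16:17]
pos 18 'd': at 7 (via fail)  emit P3@[17:18]
pos 19 'a': at 2 (via fail)
pos 20 'd': at 3  emit P1@[19:20]
pos 21 'd': at 7 (via fail)  emit P3@[20:21]
pos 22 'd': at 7 (via fail)  emit P3@[21:22]
pos 23 'd': at 7 (via fail)  emit P3@[22:23]
pos 24 'a': at 2 (via fail)
pos 25 'd': at 3  emit P1@[24:25]
pos 26 'a': at 2 (via fail)
pos 27 'd': at 3  emit P1@[26:27]
pos 28 'b': at 1 (via fail)  emit P0@[28:28]
pos 29 'c': at 0 (via fail)
pos 30 'd': at 6
pos 31 'c': at 0 (via fail)
pos 32 'd': at 6
pos 33 'd': at 7  emit P3@[32:33]
pos 34 'b': at 1 (via fail)  emit P0@[34:34]
pos 35 'd': at 4
pos 36 'd': at 5  emit P2@[34:36],P3@[35:36]
pos 37 'b': at 1 (via fail)  emit P0@[37:37]
pos 38 'd': at 4
pos 39 'd': at 5  emit P2@[37:39],P3@[38:39]
pos 40 'a': at 2 (via fail)
pos 41 'b': at 1 (via fail)  emit P0@[41:41]
pos 42 'b': at 1 (via fail)  emit P0@[42:42]
pos 43 'a': at 2 (via fail)
pos 44 'b': at 1 (via fail)  emit P0@[44:44]
pos 45 'b': at 1 (via fail)  emit P0@[45:45]
pos 46 'b': at 1 (via fail)  emit P0@[46:46]
pos 47 'b': at 1 (via fail)  emit P0@[47:47]
pos 48 'd': at 4
pos 49 'd': at 5  emit P2@[47:49],P3@[48:49]
pos 50 'd': at 7 (via fail)  emit P3@[49:50]
pos 51 'd': at 7 (via fail)  emit P3@[50:51]
pos 52 'a': at 2 (via fail)
pos 53 'a': at 2 (via fail)
pos 54 'd': at 3  emit P1@[53:54]
pos 55 'd': at 7 (via fail)  emit P3@[54:55]
pos 56 'b': at 1 (via fail)  emit P0@[56:56]
pos 57 'd': at 4
pos 58 'b': at 1 (via fail)  emit P0@[58:58]
pos 59 'b': at 1 (via fail)  emit P0@[59:59]
pos 60 'd': at 4

Result: [[0,0],[2,2],[2,3],[3,3],[4,3],[7,3],[8,0],[10,2],[10,3],[11,0],[12,0],[15,0],[17,2],[17,3],[18,3],[20,1],[21,3],[22,3],[23,3],[25,1],[27,1],[28,0],[33,3],[34,0],[36,2],[36,3],[37,0],[39,2],[39,3],[41,0],[42,0],[44,0],[45,0],[46,0],[47,0],[49,2],[49,3],[50,3],[51,3],[54,1],[55,3],[56,0],[58,0],[59,0]]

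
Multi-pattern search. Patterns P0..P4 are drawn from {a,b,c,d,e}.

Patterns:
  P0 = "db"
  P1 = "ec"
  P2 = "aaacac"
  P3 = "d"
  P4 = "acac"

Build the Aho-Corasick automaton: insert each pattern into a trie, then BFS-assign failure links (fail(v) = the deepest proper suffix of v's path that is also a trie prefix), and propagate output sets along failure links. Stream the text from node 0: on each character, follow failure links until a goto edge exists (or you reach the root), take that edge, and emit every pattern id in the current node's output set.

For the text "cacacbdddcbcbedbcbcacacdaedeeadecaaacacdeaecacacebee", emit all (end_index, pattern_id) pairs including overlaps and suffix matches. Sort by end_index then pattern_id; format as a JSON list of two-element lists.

Construct AC machine:
Trie (insert patterns):
  n0 'ε': a→5 d→1 e→3
  n1 'd': b→2  [P3 ends]
  n2 'db': ·  [P0 ends]
  n3 'e': c→4
  n4 'ec': ·  [P1 ends]
  n5 'a': a→6 c→11
  n6 'aa': a→7
  n7 'aaa': c→8
  n8 'aaac': a→9
  n9 'aaaca': c→10
  n10 'aaacac': ·  [P2 ends]
  n11 'ac': a→12
  n12 'aca': c→13
  n13 'acac': ·  [P4 ends]

BFS fail/out derivation:
  n1('d'): parent n0 fail=0; on 'd' 0 → fail=0;  out {3}∪∅={3}
  n3('e'): parent n0 fail=0; on 'e' 0 → fail=0;  out ∅∪∅=∅
  n5('a'): parent n0 fail=0; on 'a' 0 → fail=0;  out ∅∪∅=∅
  n2('db'): parent n1 fail=0; on 'b' 0 → fail=0;  out {0}∪∅={0}
  n4('ec'): parent n3 fail=0; on 'c' 0 → fail=0;  out {1}∪∅={1}
  n6('aa'): parent n5 fail=0; on 'a' 0 → fail=5;  out ∅∪∅=∅
  n11('ac'): parent n5 fail=0; on 'c' 0 → fail=0;  out ∅∪∅=∅
  n7('aaa'): parent n6 fail=5; on 'a' 5 → fail=6;  out ∅∪∅=∅
  n12('aca'): parent n11 fail=0; on 'a' 0 → fail=5;  out ∅∪∅=∅
  n8('aaac'): parent n7 fail=6; on 'c' 6→5 → fail=11;  out ∅∪∅=∅
  n13('acac'): parent n12 fail=5; on 'c' 5 → fail=11;  out {4}∪∅={4}
  n9('aaaca'): parent n8 fail=11; on 'a' 11 → fail=12;  out ∅∪∅=∅
  n10('aaacac'): parent n9 fail=12; on 'c' 12 → fail=13;  out {2}∪{4}={2,4}

Text stream:
i=0 'c': node 0→0
i=1 'a': node 0→5
i=2 'c': node 5→11
i=3 'a': node 11→12
i=4 'c': node 12→13  → match P4@[1:4]
i=5 'b': node 13→0 (via fail)
i=6 'd': node 0→1  → match P3@[6:6]
i=7 'd': node 1→1 (via fail)  → match P3@[7:7]
i=8 'd': node 1→1 (via fail)  → match P3@[8:8]
i=9 'c': node 1→0 (via fail)
i=10 'b': node 0→0
i=11 'c': node 0→0
i=12 'b': node 0→0
i=13 'e': node 0→3
i=14 'd': node 3→1 (via fail)  → match P3@[14:14]
i=15 'b': node 1→2  → match P0@[14:15]
i=16 'c': node 2→0 (via fail)
i=17 'b': node 0→0
i=18 'c': node 0→0
i=19 'a': node 0→5
i=20 'c': node 5→11
i=21 'a': node 11→12
i=22 'c': node 12→13  → match P4@[19:22]
i=23 'd': node 13→1 (via fail)  → match P3@[23:23]
i=24 'a': node 1→5 (via fail)
i=25 'e': node 5→3 (via fail)
i=26 'd': node 3→1 (via fail)  → match P3@[26:26]
i=27 'e': node 1→3 (via fail)
i=28 'e': node 3→3 (via fail)
i=29 'a': node 3→5 (via fail)
i=30 'd': node 5→1 (via fail)  → match P3@[30:30]
i=31 'e': node 1→3 (via fail)
i=32 'c': node 3→4  → match P1@[31:32]
i=33 'a': node 4→5 (via fail)
i=34 'a': node 5→6
i=35 'a': node 6→7
i=36 'c': node 7→8
i=37 'a': node 8→9
i=38 'c': node 9→10  → match P2@[33:38],P4@[35:38]
i=39 'd': node 10→1 (via fail)  → match P3@[39:39]
i=40 'e': node 1→3 (via fail)
i=41 'a': node 3→5 (via fail)
i=42 'e': node 5→3 (via fail)
i=43 'c': node 3→4  → match P1@[42:43]
i=44 'a': node 4→5 (via fail)
i=45 'c': node 5→11
i=46 'a': node 11→12
i=47 'c': node 12→13  → match P4@[44:47]
i=48 'e': node 13→3 (via fail)
i=49 'b': node 3→0 (via fail)
i=50 'e': node 0→3
i=51 'e': node 3→3 (via fail)

Result: [[4,4],[6,3],[7,3],[8,3],[14,3],[15,0],[22,4],[23,3],[26,3],[30,3],[32,1],[38,2],[38,4],[39,3],[43,1],[47,4]]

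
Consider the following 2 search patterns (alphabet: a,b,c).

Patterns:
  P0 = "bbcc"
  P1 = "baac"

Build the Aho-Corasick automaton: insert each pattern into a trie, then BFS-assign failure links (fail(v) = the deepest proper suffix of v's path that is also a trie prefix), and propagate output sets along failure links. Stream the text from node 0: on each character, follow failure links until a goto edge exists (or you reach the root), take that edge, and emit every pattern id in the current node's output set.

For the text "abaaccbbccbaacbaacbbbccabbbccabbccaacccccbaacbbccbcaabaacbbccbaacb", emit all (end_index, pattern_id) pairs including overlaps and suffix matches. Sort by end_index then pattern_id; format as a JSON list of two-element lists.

Build automaton:
Trie nodes:
  0='ε' goto b→1
  1='b' goto a→5 b→2
  2='bb' goto c→3
  3='bbc' goto c→4
  4='bbcc' goto ·  ←P0
  5='ba' goto a→6
  6='baa' goto c→7
  7='baac' goto ·  ←P1

Failure links (BFS by depth):
  n1('b'): parent n0 fail=0; on 'b' 0 → fail=0;  out ∅∪∅=∅
  n2('bb'): parent n1 fail=0; on 'b' 0 → fail=1;  out ∅∪∅=∅
  n5('ba'): parent n1 fail=0; on 'a' 0 → fail=0;  out ∅∪∅=∅
  n3('bbc'): parent n2 fail=1; on 'c' 1→0 → fail=0;  out ∅∪∅=∅
  n6('baa'): parent n5 fail=0; on 'a' 0 → fail=0;  out ∅∪∅=∅
  n4('bbcc'): parent n3 fail=0; on 'c' 0 → fail=0;  out {0}∪∅={0}
  n7('baac'): parent n6 fail=0; on 'c' 0 → fail=0;  out {1}∪∅={1}

Run:
[0] read 'a'  n0⇒n0
[1] read 'b'  n0⇒n1
[2] read 'a'  n1⇒n5
[3] read 'a'  n5⇒n6
[4] read 'c'  n6⇒n7  → match P1@[1:4]
[5] read 'c'  n7⇒n0 (via fail)
[6] read 'b'  n0⇒n1
[7] read 'b'  n1⇒n2
[8] read 'c'  n2⇒n3
[9] read 'c'  n3⇒n4  → match P0@[6:9]
[10] read 'b'  n4⇒n1 (via fail)
[11] read 'a'  n1⇒n5
[12] read 'a'  n5⇒n6
[13] read 'c'  n6⇒n7  → match P1@[10:13]
[14] read 'b'  n7⇒n1 (via fail)
[15] read 'a'  n1⇒n5
[16] read 'a'  n5⇒n6
[17] read 'c'  n6⇒n7  → match P1@[14:17]
[18] read 'b'  n7⇒n1 (via fail)
[19] read 'b'  n1⇒n2
[20] read 'b'  n2⇒n2 (via fail)
[21] read 'c'  n2⇒n3
[22] read 'c'  n3⇒n4  → match P0@[19:22]
[23] read 'a'  n4⇒n0 (via fail)
[24] read 'b'  n0⇒n1
[25] read 'b'  n1⇒n2
[26] read 'b'  n2⇒n2 (via fail)
[27] read 'c'  n2⇒n3
[28] read 'c'  n3⇒n4  → match P0@[25:28]
[29] read 'a'  n4⇒n0 (via fail)
[30] read 'b'  n0⇒n1
[31] read 'b'  n1⇒n2
[32] read 'c'  n2⇒n3
[33] read 'c'  n3⇒n4  → match P0@[30:33]
[34] read 'a'  n4⇒n0 (via fail)
[35] read 'a'  n0⇒n0
[36] read 'c'  n0⇒n0
[37] read 'c'  n0⇒n0
[38] read 'c'  n0⇒n0
[39] read 'c'  n0⇒n0
[40] read 'c'  n0⇒n0
[41] read 'b'  n0⇒n1
[42] read 'a'  n1⇒n5
[43] read 'a'  n5⇒n6
[44] read 'c'  n6⇒n7  → match P1@[41:44]
[45] read 'b'  n7⇒n1 (via fail)
[46] read 'b'  n1⇒n2
[47] read 'c'  n2⇒n3
[48] read 'c'  n3⇒n4  → match P0@[45:48]
[49] read 'b'  n4⇒n1 (via fail)
[50] read 'c'  n1⇒n0 (via fail)
[51] read 'a'  n0⇒n0
[52] read 'a'  n0⇒n0
[53] read 'b'  n0⇒n1
[54] read 'a'  n1⇒n5
[55] read 'a'  n5⇒n6
[56] read 'c'  n6⇒n7  → match P1@[53:56]
[57] read 'b'  n7⇒n1 (via fail)
[58] read 'b'  n1⇒n2
[59] read 'c'  n2⇒n3
[60] read 'c'  n3⇒n4  → match P0@[57:60]
[61] read 'b'  n4⇒n1 (via fail)
[62] read 'a'  n1⇒n5
[63] read 'a'  n5⇒n6
[64] read 'c'  n6⇒n7  → match P1@[61:64]
[65] read 'b'  n7⇒n1 (via fail)

Result: [[4,1],[9,0],[13,1],[17,1],[22,0],[28,0],[33,0],[44,1],[48,0],[56,1],[60,0],[64,1]]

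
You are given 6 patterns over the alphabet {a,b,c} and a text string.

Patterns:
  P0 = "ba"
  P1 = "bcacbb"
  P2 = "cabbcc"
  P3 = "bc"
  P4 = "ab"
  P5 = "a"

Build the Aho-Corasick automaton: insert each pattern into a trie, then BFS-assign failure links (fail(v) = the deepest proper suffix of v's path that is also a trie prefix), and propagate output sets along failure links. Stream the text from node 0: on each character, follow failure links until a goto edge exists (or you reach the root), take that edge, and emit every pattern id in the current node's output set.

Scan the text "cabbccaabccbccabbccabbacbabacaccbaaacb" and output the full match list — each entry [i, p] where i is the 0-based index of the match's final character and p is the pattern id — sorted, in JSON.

Build:
Trie (insert patterns):
  0='ε' goto a→14 b→1 c→8
  1='b' goto a→2 c→3
  2='ba' goto ·  ←P0
  3='bc' goto a→4  ←P3
  4='bca' goto c→5
  5='bcac' goto b→6
  6='bcacb' goto b→7
  7='bcacbb' goto ·  ←P1
  8='c' goto a→9
  9='ca' goto b→10
  10='cab' goto b→11
  11='cabb' goto c→12
  12='cabbc' goto c→13
  13='cabbcc' goto ·  ←P2
  14='a' goto b→15  ←P5
  15='ab' goto ·  ←P4

Failure links (BFS by depth):
  fail(1) 'b': from fail(0)=0 chase 'b': 0 ⇒ 0;  out=∅∪out(0)=∅
  fail(8) 'c': from fail(0)=0 chase 'c': 0 ⇒ 0;  out=∅∪out(0)=∅
  fail(14) 'a': from fail(0)=0 chase 'a': 0 ⇒ 0;  out={5}∪out(0)={5}
  fail(2) 'ba': from fail(1)=0 chase 'a': 0 ⇒ 14;  out={0}∪out(14)={0,5}
  fail(3) 'bc': from fail(1)=0 chase 'c': 0 ⇒ 8;  out={3}∪out(8)={3}
  fail(9) 'ca': from fail(8)=0 chase 'a': 0 ⇒ 14;  out=∅∪out(14)={5}
  fail(15) 'ab': from fail(14)=0 chase 'b': 0 ⇒ 1;  out={4}∪out(1)={4}
  fail(4) 'bca': from fail(3)=8 chase 'a': 8 ⇒ 9;  out=∅∪out(9)={5}
  fail(10) 'cab': from fail(9)=14 chase 'b': 14 ⇒ 15;  out=∅∪out(15)={4}
  fail(5) 'bcac': from fail(4)=9 chase 'c': 9→14→0 ⇒ 8;  out=∅∪out(8)=∅
  fail(11) 'cabb': from fail(10)=15 chase 'b': 15→1→0 ⇒ 1;  out=∅∪out(1)=∅
  fail(6) 'bcacb': from fail(5)=8 chase 'b': 8→0 ⇒ 1;  out=∅∪out(1)=∅
  fail(12) 'cabbc': from fail(11)=1 chase 'c': 1 ⇒ 3;  out=∅∪out(3)={3}
  fail(7) 'bcacbb': from fail(6)=1 chase 'b': 1→0 ⇒ 1;  out={1}∪out(1)={1}
  fail(13) 'cabbcc': from fail(12)=3 chase 'c': 3→8→0 ⇒ 8;  out={2}∪out(8)={2}

Scan:
i=0 'c': node 0→8
i=1 'a': node 8→9  emit P5@[1:1]
i=2 'b': node 9→10  emit P4@[1:2]
i=3 'b': node 10→11
i=4 'c': node 11→12  emit P3@[3:4]
i=5 'c': node 12→13  emit P2@[0:5]
i=6 'a': node 13→9 (fail-walked)  emit P5@[6:6]
i=7 'a': node 9→14 (fail-walked)  emit P5@[7:7]
i=8 'b': node 14→15  emit P4@[7:8]
i=9 'c': node 15→3 (fail-walked)  emit P3@[8:9]
i=10 'c': node 3→8 (fail-walked)
i=11 'b': node 8→1 (fail-walked)
i=12 'c': node 1→3  emit P3@[11:12]
i=13 'c': node 3→8 (fail-walked)
i=14 'a': node 8→9  emit P5@[14:14]
i=15 'b': node 9→10  emit P4@[14:15]
i=16 'b': node 10→11
i=17 'c': node 11→12  emit P3@[16:17]
i=18 'c': node 12→13  emit P2@[13:18]
i=19 'a': node 13→9 (fail-walked)  emit P5@[19:19]
i=20 'b': node 9→10  emit P4@[19:20]
i=21 'b': node 10→11
i=22 'a': node 11→2 (fail-walked)  emit P0@[21:22],P5@[22:22]
i=23 'c': node 2→8 (fail-walked)
i=24 'b': node 8→1 (fail-walked)
i=25 'a': node 1→2  emit P0@[24:25],P5@[25:25]
i=26 'b': node 2→15 (fail-walked)  emit P4@[25:26]
i=27 'a': node 15→2 (fail-walked)  emit P0@[26:27],P5@[27:27]
i=28 'c': node 2→8 (fail-walked)
i=29 'a': node 8→9  emit P5@[29:29]
i=30 'c': node 9→8 (fail-walked)
i=31 'c': node 8→8 (fail-walked)
i=32 'b': node 8→1 (fail-walked)
i=33 'a': node 1→2  emit P0@[32:33],P5@[33:33]
i=34 'a': node 2→14 (fail-walked)  emit P5@[34:34]
i=35 'a': node 14→14 (fail-walked)  emit P5@[35:35]
i=36 'c': node 14→8 (fail-walked)
i=37 'b': node 8→1 (fail-walked)

Matches: [[1,5],[2,4],[4,3],[5,2],[6,5],[7,5],[8,4],[9,3],[12,3],[14,5],[15,4],[17,3],[18,2],[19,5],[20,4],[22,0],[22,5],[25,0],[25,5],[26,4],[27,0],[27,5],[29,5],[33,0],[33,5],[34,5],[35,5]]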